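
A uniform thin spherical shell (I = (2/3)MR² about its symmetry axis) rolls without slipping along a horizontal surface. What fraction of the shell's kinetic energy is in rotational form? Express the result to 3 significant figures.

With I = (2/3)MR², the ratio k = I/(MR²) is 2/3.
With ω = v/R, KE_trans = ½Mv² and KE_rot = ½Iω² = ½kMv², so KE_total = ½(1+k)Mv².
The rotational fraction is therefore k/(1+k) = (2/3)/1.667 ≈ 0.400.

fraction ≈ 0.400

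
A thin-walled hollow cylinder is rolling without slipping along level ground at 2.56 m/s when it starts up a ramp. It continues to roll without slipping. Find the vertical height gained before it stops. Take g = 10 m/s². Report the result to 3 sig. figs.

h ≈ 0.655 m

Here I = MR², so the shape factor k = I/(MR²) = 1.
Pure rolling means v = ωR; then KE = ½Mv² + ½I(v/R)² = ½(1+k)Mv² = Mv².
All of this converts to potential energy at the highest point: Mv₀² = Mgh.
Thus h = (1+k)v₀²/(2g) = 2 × 2.56² / (2 × 10) ≈ 0.655 m.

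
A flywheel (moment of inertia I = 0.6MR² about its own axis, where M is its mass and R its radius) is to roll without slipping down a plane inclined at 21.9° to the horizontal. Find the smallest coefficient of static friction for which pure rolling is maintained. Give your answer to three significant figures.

The moment of inertia is 0.6MR², giving k ≡ I/(MR²) = 0.6.
Along the incline Mg sinθ − f = Ma, and torque about the center fR = Iα = kMR²(a/R) gives f = kMa.
These give a = g sinθ/(1+k) and the required friction f = kMg sinθ/(1+k).
With N = Mg cosθ, the no-slip condition f ≤ μN gives μ_min = f/N = k tanθ/(1+k).
μ_min = 0.6 × tan21.9° / 1.6 ≈ 0.151.

μ_min ≈ 0.151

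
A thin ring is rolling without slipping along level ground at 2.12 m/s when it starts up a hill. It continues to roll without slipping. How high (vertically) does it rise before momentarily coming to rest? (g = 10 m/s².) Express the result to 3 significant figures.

h ≈ 0.449 m

With I = MR², the ratio k = I/(MR²) is 1.
The rolling condition ω = v/R makes the rotational term ½I(v/R)² = ½kMv², so KE_total = ½(1+k)Mv² = Mv².
At the top the kinetic energy is zero, so Mv₀² = Mgh.
Thus h = (1+k)v₀²/(2g) = 2 × 2.12² / (2 × 10) ≈ 0.449 m.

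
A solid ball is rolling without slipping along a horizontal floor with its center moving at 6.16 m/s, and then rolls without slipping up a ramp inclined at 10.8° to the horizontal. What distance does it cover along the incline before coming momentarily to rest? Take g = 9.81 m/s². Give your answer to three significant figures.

d ≈ 14.4 m

Here I = (2/5)MR², so the shape factor k = I/(MR²) = 0.4.
Rolling without slipping gives ω = v/R, so the total kinetic energy is ½Mv² + ½Iω² = ½(1+k)Mv² = (7/10)Mv².
Setting this equal to Mgh gives the vertical rise h = (1+k)v₀²/(2g) = 1.4×6.16²/(2×9.81) = 2.708 m.
Along the incline, d = h/sinθ = 2.708/sin10.8° ≈ 14.4 m.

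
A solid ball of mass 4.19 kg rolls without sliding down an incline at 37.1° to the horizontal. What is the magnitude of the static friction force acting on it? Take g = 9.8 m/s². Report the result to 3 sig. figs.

For this body I = (2/5)MR², i.e. k = I/(MR²) = 0.4.
Newton's second law down the slope: Mg sinθ − f = Ma. The torque equation fR = Iα (with α = a/R) gives f = kMa.
Combining, a = g sinθ/(1+k) and f = kMa = kMg sinθ/(1+k).
f = 0.4 × 4.19 × 9.8 × sin37.1° / 1.4 ≈ 7.08 N.

f ≈ 7.08 N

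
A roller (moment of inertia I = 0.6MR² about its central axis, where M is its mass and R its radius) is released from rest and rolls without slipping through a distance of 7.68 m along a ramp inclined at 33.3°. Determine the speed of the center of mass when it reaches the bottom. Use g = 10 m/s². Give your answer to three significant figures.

For this body I = 0.6MR², i.e. k = I/(MR²) = 0.6.
Pure rolling means v = ωR; then KE = ½Mv² + ½I(v/R)² = ½(1+k)Mv² = (4/5)Mv².
The vertical drop is h = L sinθ = 7.68 × sin33.3° = 4.216 m.
Energy conservation: Mgh = (4/5)Mv², so v = √(2gh/(1+k)) = √(2 × 10 × 4.216 / 1.6) ≈ 7.26 m/s.

v ≈ 7.26 m/s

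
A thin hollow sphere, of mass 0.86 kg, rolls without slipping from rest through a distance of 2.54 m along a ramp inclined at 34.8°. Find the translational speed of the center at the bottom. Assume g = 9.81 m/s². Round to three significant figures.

The moment of inertia is (2/3)MR², giving k ≡ I/(MR²) = 2/3.
The rolling condition ω = v/R makes the rotational term ½I(v/R)² = ½kMv², so KE_total = ½(1+k)Mv² = (5/6)Mv².
The vertical drop is h = L sinθ = 2.54 × sin34.8° = 1.45 m.
Setting Mgh = (5/6)Mv² gives v = √(2gh/(1+k)) = √(2·9.81·1.45/1.667) ≈ 4.13 m/s.

v ≈ 4.13 m/s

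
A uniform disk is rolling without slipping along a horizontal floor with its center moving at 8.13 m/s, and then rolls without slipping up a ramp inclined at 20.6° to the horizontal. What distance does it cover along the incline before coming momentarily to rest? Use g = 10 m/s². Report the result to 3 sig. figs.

For this body I = (1/2)MR², i.e. k = I/(MR²) = 0.5.
Since it rolls without slipping, ω = v/R and KE = ½Mv² + ½Iω² = ½(1+k)Mv² = (3/4)Mv².
Setting this equal to Mgh gives the vertical rise h = (1+k)v₀²/(2g) = 1.5×8.13²/(2×10) = 4.957 m.
Along the incline, d = h/sinθ = 4.957/sin20.6° ≈ 14.1 m.

d ≈ 14.1 m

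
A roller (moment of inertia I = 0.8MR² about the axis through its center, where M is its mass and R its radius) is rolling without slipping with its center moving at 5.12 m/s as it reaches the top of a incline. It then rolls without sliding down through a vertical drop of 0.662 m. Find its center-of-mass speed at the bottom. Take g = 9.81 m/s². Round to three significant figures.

v ≈ 5.78 m/s

The moment of inertia is 0.8MR², giving k ≡ I/(MR²) = 0.8.
Since it rolls without slipping, ω = v/R and KE = ½Mv² + ½Iω² = ½(1+k)Mv² = (9/10)Mv².
Energy conservation: (9/10)Mv₀² + Mgh = (9/10)Mv², so v² = v₀² + 2gh/(1+k).
v = √(5.12² + 2×9.81×0.662/1.8) = √33.43 ≈ 5.78 m/s.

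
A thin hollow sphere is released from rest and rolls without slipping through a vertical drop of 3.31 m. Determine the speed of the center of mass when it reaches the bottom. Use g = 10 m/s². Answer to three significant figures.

The moment of inertia is (2/3)MR², giving k ≡ I/(MR²) = 2/3.
Since it rolls without slipping, ω = v/R and KE = ½Mv² + ½Iω² = ½(1+k)Mv² = (5/6)Mv².
Energy conservation: Mgh = (5/6)Mv², so v = √(2gh/(1+k)) = √(2 × 10 × 3.31 / 1.667) ≈ 6.30 m/s.

v ≈ 6.30 m/s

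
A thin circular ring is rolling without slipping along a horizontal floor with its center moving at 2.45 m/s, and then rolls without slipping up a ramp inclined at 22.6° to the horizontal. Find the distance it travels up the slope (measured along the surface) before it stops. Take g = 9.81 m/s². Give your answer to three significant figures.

Here I = MR², so the shape factor k = I/(MR²) = 1.
The rolling condition ω = v/R makes the rotational term ½I(v/R)² = ½kMv², so KE_total = ½(1+k)Mv² = Mv².
Setting this equal to Mgh gives the vertical rise h = (1+k)v₀²/(2g) = 2×2.45²/(2×9.81) = 0.6119 m.
The distance along the slope is d = h/sinθ = 0.6119/sin22.6° ≈ 1.59 m.

d ≈ 1.59 m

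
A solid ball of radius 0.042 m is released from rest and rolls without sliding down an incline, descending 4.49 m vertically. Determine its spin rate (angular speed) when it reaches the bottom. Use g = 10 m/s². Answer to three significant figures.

Here I = (2/5)MR², so the shape factor k = I/(MR²) = 0.4.
The rolling condition ω = v/R makes the rotational term ½I(v/R)² = ½kMv², so KE_total = ½(1+k)Mv² = (7/10)Mv².
Energy conservation Mgh = ½(1+k)Mv² gives v = √(2gh/(1+k)) = √(2 × 10 × 4.49 / 1.4) = 8.009 m/s.
The angular speed follows from ω = v/R = 8.009/0.042 ≈ 191 rad/s.

ω ≈ 191 rad/s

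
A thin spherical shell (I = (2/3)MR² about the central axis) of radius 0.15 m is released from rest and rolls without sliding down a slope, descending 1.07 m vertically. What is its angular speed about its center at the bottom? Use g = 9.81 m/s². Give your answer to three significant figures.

ω ≈ 23.7 rad/s

The moment of inertia is (2/3)MR², giving k ≡ I/(MR²) = 2/3.
Rolling without slipping gives ω = v/R, so the total kinetic energy is ½Mv² + ½Iω² = ½(1+k)Mv² = (5/6)Mv².
Energy conservation Mgh = ½(1+k)Mv² gives v = √(2gh/(1+k)) = √(2 × 9.81 × 1.07 / 1.667) = 3.549 m/s.
The angular speed follows from ω = v/R = 3.549/0.15 ≈ 23.7 rad/s.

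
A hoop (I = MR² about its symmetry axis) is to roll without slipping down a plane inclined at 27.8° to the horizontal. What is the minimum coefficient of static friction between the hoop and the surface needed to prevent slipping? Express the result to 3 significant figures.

The moment of inertia is MR², giving k ≡ I/(MR²) = 1.
Newton's second law down the slope: Mg sinθ − f = Ma. The torque equation fR = Iα (with α = a/R) gives f = kMa.
These give a = g sinθ/(1+k) and the required friction f = kMg sinθ/(1+k).
With N = Mg cosθ, the no-slip condition f ≤ μN gives μ_min = f/N = k tanθ/(1+k).
μ_min = 1 × tan27.8° / 2 ≈ 0.264.

μ_min ≈ 0.264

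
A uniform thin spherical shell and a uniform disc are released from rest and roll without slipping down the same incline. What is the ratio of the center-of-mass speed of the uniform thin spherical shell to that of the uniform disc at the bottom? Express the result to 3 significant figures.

v_ratio ≈ 0.949

Each satisfies Mgh = ½(1+k)Mv² with k = I/(MR²), so v ∝ 1/√(1+k).
For the uniform thin spherical shell k = 2/3; for the uniform disc k = 0.5.
v₁/v₂ = √((1+k₂)/(1+k₁)) = √(1.5/1.667) ≈ 0.949.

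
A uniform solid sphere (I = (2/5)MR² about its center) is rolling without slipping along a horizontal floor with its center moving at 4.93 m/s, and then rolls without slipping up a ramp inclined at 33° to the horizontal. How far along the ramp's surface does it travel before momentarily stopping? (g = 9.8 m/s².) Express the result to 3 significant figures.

The moment of inertia is (2/5)MR², giving k ≡ I/(MR²) = 0.4.
Since it rolls without slipping, ω = v/R and KE = ½Mv² + ½Iω² = ½(1+k)Mv² = (7/10)Mv².
Setting this equal to Mgh gives the vertical rise h = (1+k)v₀²/(2g) = 1.4×4.93²/(2×9.8) = 1.736 m.
The distance along the slope is d = h/sinθ = 1.736/sin33° ≈ 3.19 m.

d ≈ 3.19 m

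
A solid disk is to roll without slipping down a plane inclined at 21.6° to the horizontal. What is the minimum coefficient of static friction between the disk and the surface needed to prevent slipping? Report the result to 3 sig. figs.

With I = (1/2)MR², the ratio k = I/(MR²) is 0.5.
Translational: Mg sinθ − f = Ma. Rotational about the CM: fR = Iα = kMRa, so f = kMa.
These give a = g sinθ/(1+k) and the required friction f = kMg sinθ/(1+k).
The normal force is N = Mg cosθ, so μ_min = f/N = k tanθ/(1+k).
μ_min = 0.5 × tan21.6° / 1.5 ≈ 0.132.

μ_min ≈ 0.132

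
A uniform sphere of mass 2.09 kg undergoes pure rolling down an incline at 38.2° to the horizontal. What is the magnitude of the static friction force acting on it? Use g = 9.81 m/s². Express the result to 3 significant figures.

Here I = (2/5)MR², so the shape factor k = I/(MR²) = 0.4.
Translational: Mg sinθ − f = Ma. Rotational about the CM: fR = Iα = kMRa, so f = kMa.
Combining, a = g sinθ/(1+k) and f = kMa = kMg sinθ/(1+k).
f = 0.4 × 2.09 × 9.81 × sin38.2° / 1.4 ≈ 3.62 N.

f ≈ 3.62 N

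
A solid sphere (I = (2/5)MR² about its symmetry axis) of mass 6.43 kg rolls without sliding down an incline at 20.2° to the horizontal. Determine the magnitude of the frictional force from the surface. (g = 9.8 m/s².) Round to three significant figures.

With I = (2/5)MR², the ratio k = I/(MR²) is 0.4.
Translational: Mg sinθ − f = Ma. Rotational about the CM: fR = Iα = kMRa, so f = kMa.
Combining, a = g sinθ/(1+k) and f = kMa = kMg sinθ/(1+k).
f = 0.4 × 6.43 × 9.8 × sin20.2° / 1.4 ≈ 6.22 N.

f ≈ 6.22 N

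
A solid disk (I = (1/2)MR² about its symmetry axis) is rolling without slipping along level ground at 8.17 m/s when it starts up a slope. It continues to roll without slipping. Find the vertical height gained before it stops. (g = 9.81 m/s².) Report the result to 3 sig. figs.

The moment of inertia is (1/2)MR², giving k ≡ I/(MR²) = 0.5.
Rolling without slipping gives ω = v/R, so the total kinetic energy is ½Mv² + ½Iω² = ½(1+k)Mv² = (3/4)Mv².
At the top the kinetic energy is zero, so (3/4)Mv₀² = Mgh.
Thus h = (1+k)v₀²/(2g) = 1.5 × 8.17² / (2 × 9.81) ≈ 5.10 m.

h ≈ 5.10 m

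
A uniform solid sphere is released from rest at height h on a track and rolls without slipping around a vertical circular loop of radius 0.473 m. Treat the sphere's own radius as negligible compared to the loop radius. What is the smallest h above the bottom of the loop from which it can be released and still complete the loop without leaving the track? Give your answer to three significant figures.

The moment of inertia is (2/5)MR², giving k ≡ I/(MR²) = 0.4.
At the top, contact is just lost when gravity alone supplies the centripetal force: Mg = Mv_top²/r, i.e. v_top² = gr.
With ω = v/R, the kinetic energy at speed v is ½(1+k)Mv² = (7/10)Mv².
Energy conservation from release (height h) to the top (height 2r): Mgh = Mg(2r) + (7/10)M·gr.
Thus h_min = 2r + (1+k)r/2 = r(2 + 1.4/2) = 0.473 × 2.7 ≈ 1.28 m.

h_min ≈ 1.28 m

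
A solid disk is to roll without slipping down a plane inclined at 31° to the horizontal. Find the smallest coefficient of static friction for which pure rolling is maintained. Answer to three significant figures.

μ_min ≈ 0.200

With I = (1/2)MR², the ratio k = I/(MR²) is 0.5.
Newton's second law down the slope: Mg sinθ − f = Ma. The torque equation fR = Iα (with α = a/R) gives f = kMa.
These give a = g sinθ/(1+k) and the required friction f = kMg sinθ/(1+k).
With N = Mg cosθ, the no-slip condition f ≤ μN gives μ_min = f/N = k tanθ/(1+k).
μ_min = 0.5 × tan31° / 1.5 ≈ 0.200.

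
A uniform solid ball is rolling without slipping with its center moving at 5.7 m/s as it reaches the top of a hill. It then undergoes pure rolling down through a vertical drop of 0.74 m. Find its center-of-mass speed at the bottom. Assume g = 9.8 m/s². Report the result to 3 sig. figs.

v ≈ 6.55 m/s

With I = (2/5)MR², the ratio k = I/(MR²) is 0.4.
Since it rolls without slipping, ω = v/R and KE = ½Mv² + ½Iω² = ½(1+k)Mv² = (7/10)Mv².
Conserving energy between top and bottom: (7/10)Mv² = (7/10)Mv₀² + Mgh, hence v² = v₀² + 2gh/(1+k).
v = √(5.7² + 2×9.8×0.74/1.4) = √42.85 ≈ 6.55 m/s.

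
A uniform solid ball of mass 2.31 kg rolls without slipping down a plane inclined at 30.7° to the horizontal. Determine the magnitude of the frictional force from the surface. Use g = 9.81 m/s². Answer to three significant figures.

f ≈ 3.31 N

With I = (2/5)MR², the ratio k = I/(MR²) is 0.4.
Newton's second law down the slope: Mg sinθ − f = Ma. The torque equation fR = Iα (with α = a/R) gives f = kMa.
Combining, a = g sinθ/(1+k) and f = kMa = kMg sinθ/(1+k).
f = 0.4 × 2.31 × 9.81 × sin30.7° / 1.4 ≈ 3.31 N.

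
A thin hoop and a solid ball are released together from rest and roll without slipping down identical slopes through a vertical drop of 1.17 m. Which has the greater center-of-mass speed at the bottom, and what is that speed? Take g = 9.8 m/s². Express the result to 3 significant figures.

the solid ball, at v ≈ 4.05 m/s

For rolling without slipping, Mgh = ½(1+k)Mv² where k = I/(MR²), so v = √(2gh/(1+k)).
Thin hoop: k = 1, giving v = √(2×9.8×1.17/2) = 3.386 m/s.
Solid ball: k = 0.4, giving v = √(2×9.8×1.17/1.4) = 4.047 m/s.
The smaller k wins: the solid ball, at ≈ 4.05 m/s.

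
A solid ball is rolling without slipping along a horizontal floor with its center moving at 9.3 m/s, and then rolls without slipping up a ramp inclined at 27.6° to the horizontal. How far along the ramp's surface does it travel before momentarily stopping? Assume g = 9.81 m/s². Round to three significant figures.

With I = (2/5)MR², the ratio k = I/(MR²) is 0.4.
The rolling condition ω = v/R makes the rotational term ½I(v/R)² = ½kMv², so KE_total = ½(1+k)Mv² = (7/10)Mv².
Setting this equal to Mgh gives the vertical rise h = (1+k)v₀²/(2g) = 1.4×9.3²/(2×9.81) = 6.172 m.
The distance along the slope is d = h/sinθ = 6.172/sin27.6° ≈ 13.3 m.

d ≈ 13.3 m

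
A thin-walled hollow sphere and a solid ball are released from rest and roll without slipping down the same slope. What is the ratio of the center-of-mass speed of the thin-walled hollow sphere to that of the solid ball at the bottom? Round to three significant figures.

Each satisfies Mgh = ½(1+k)Mv² with k = I/(MR²), so v ∝ 1/√(1+k).
For the thin-walled hollow sphere k = 2/3; for the solid ball k = 0.4.
v₁/v₂ = √((1+k₂)/(1+k₁)) = √(1.4/1.667) ≈ 0.917.

v_ratio ≈ 0.917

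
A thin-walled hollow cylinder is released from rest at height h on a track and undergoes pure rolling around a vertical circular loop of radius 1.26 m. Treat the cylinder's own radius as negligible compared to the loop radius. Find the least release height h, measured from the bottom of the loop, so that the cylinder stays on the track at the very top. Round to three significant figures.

For this body I = MR², i.e. k = I/(MR²) = 1.
At the top of the loop, the minimum-contact condition is Mg = Mv_top²/r, so v_top² = gr.
With ω = v/R, the kinetic energy at speed v is ½(1+k)Mv² = Mv².
Energy conservation from release (height h) to the top (height 2r): Mgh = Mg(2r) + M·gr.
Thus h_min = 2r + (1+k)r/2 = r(2 + 2/2) = 1.26 × 3 ≈ 3.78 m.

h_min ≈ 3.78 m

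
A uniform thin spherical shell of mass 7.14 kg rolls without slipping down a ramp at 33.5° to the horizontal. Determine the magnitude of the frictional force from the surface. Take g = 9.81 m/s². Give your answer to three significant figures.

f ≈ 15.5 N

Here I = (2/3)MR², so the shape factor k = I/(MR²) = 2/3.
Along the incline Mg sinθ − f = Ma, and torque about the center fR = Iα = kMR²(a/R) gives f = kMa.
Combining, a = g sinθ/(1+k) and f = kMa = kMg sinθ/(1+k).
f = (2/3) × 7.14 × 9.81 × sin33.5° / 1.667 ≈ 15.5 N.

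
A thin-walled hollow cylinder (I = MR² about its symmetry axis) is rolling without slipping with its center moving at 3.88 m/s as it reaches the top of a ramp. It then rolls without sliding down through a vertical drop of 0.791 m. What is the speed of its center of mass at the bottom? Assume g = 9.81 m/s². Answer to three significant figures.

v ≈ 4.78 m/s

For this body I = MR², i.e. k = I/(MR²) = 1.
Rolling without slipping gives ω = v/R, so the total kinetic energy is ½Mv² + ½Iω² = ½(1+k)Mv² = Mv².
Energy conservation: Mv₀² + Mgh = Mv², so v² = v₀² + 2gh/(1+k).
v = √(3.88² + 2×9.81×0.791/2) = √22.81 ≈ 4.78 m/s.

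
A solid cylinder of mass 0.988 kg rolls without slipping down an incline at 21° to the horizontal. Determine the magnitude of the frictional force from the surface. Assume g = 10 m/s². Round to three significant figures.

The moment of inertia is (1/2)MR², giving k ≡ I/(MR²) = 0.5.
Along the incline Mg sinθ − f = Ma, and torque about the center fR = Iα = kMR²(a/R) gives f = kMa.
Combining, a = g sinθ/(1+k) and f = kMa = kMg sinθ/(1+k).
f = 0.5 × 0.988 × 10 × sin21° / 1.5 ≈ 1.18 N.

f ≈ 1.18 N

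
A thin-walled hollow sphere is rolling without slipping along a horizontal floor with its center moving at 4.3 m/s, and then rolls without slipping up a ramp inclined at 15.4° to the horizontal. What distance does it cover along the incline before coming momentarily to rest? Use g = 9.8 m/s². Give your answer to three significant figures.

The moment of inertia is (2/3)MR², giving k ≡ I/(MR²) = 2/3.
Pure rolling means v = ωR; then KE = ½Mv² + ½I(v/R)² = ½(1+k)Mv² = (5/6)Mv².
Setting this equal to Mgh gives the vertical rise h = (1+k)v₀²/(2g) = 1.667×4.3²/(2×9.8) = 1.572 m.
Along the incline, d = h/sinθ = 1.572/sin15.4° ≈ 5.92 m.

d ≈ 5.92 m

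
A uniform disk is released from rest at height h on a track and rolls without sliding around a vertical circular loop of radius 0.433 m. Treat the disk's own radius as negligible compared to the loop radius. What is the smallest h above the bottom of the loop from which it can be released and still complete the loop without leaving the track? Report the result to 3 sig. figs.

h_min ≈ 1.19 m

Here I = (1/2)MR², so the shape factor k = I/(MR²) = 0.5.
At the top of the loop, the minimum-contact condition is Mg = Mv_top²/r, so v_top² = gr.
With ω = v/R, the kinetic energy at speed v is ½(1+k)Mv² = (3/4)Mv².
Energy conservation from release (height h) to the top (height 2r): Mgh = Mg(2r) + (3/4)M·gr.
Thus h_min = 2r + (1+k)r/2 = r(2 + 1.5/2) = 0.433 × 2.75 ≈ 1.19 m.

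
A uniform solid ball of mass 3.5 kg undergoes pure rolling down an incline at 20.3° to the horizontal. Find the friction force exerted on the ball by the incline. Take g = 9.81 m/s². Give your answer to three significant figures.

f ≈ 3.40 N

The moment of inertia is (2/5)MR², giving k ≡ I/(MR²) = 0.4.
Along the incline Mg sinθ − f = Ma, and torque about the center fR = Iα = kMR²(a/R) gives f = kMa.
Combining, a = g sinθ/(1+k) and f = kMa = kMg sinθ/(1+k).
f = 0.4 × 3.5 × 9.81 × sin20.3° / 1.4 ≈ 3.40 N.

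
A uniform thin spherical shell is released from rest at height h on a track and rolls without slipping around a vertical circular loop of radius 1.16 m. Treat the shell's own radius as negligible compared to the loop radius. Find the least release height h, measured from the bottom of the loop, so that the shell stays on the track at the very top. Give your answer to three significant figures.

Here I = (2/3)MR², so the shape factor k = I/(MR²) = 2/3.
At the top of the loop, the minimum-contact condition is Mg = Mv_top²/r, so v_top² = gr.
With ω = v/R, the kinetic energy at speed v is ½(1+k)Mv² = (5/6)Mv².
Energy conservation from release (height h) to the top (height 2r): Mgh = Mg(2r) + (5/6)M·gr.
Thus h_min = 2r + (1+k)r/2 = r(2 + 1.667/2) = 1.16 × 2.833 ≈ 3.29 m.

h_min ≈ 3.29 m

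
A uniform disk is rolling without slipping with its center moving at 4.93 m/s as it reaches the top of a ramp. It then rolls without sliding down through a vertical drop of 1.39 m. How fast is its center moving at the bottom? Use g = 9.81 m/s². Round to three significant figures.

Here I = (1/2)MR², so the shape factor k = I/(MR²) = 0.5.
The rolling condition ω = v/R makes the rotational term ½I(v/R)² = ½kMv², so KE_total = ½(1+k)Mv² = (3/4)Mv².
Conserving energy between top and bottom: (3/4)Mv² = (3/4)Mv₀² + Mgh, hence v² = v₀² + 2gh/(1+k).
v = √(4.93² + 2×9.81×1.39/1.5) = √42.49 ≈ 6.52 m/s.

v ≈ 6.52 m/s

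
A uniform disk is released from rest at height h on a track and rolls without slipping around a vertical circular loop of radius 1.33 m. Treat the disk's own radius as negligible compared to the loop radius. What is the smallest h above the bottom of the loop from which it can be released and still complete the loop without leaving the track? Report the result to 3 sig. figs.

h_min ≈ 3.66 m

Here I = (1/2)MR², so the shape factor k = I/(MR²) = 0.5.
At the top of the loop, the minimum-contact condition is Mg = Mv_top²/r, so v_top² = gr.
With ω = v/R, the kinetic energy at speed v is ½(1+k)Mv² = (3/4)Mv².
Energy conservation from release (height h) to the top (height 2r): Mgh = Mg(2r) + (3/4)M·gr.
Thus h_min = 2r + (1+k)r/2 = r(2 + 1.5/2) = 1.33 × 2.75 ≈ 3.66 m.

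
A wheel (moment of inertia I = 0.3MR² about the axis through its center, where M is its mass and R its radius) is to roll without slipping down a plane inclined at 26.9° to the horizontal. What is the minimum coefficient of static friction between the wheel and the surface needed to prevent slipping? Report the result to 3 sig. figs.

μ_min ≈ 0.117

The moment of inertia is 0.3MR², giving k ≡ I/(MR²) = 0.3.
Translational: Mg sinθ − f = Ma. Rotational about the CM: fR = Iα = kMRa, so f = kMa.
These give a = g sinθ/(1+k) and the required friction f = kMg sinθ/(1+k).
The normal force is N = Mg cosθ, so μ_min = f/N = k tanθ/(1+k).
μ_min = 0.3 × tan26.9° / 1.3 ≈ 0.117.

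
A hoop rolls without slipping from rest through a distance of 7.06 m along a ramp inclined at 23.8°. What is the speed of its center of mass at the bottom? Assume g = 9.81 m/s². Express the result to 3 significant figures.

v ≈ 5.29 m/s

With I = MR², the ratio k = I/(MR²) is 1.
Since it rolls without slipping, ω = v/R and KE = ½Mv² + ½Iω² = ½(1+k)Mv² = Mv².
The vertical drop is h = L sinθ = 7.06 × sin23.8° = 2.849 m.
Energy conservation: Mgh = Mv², so v = √(2gh/(1+k)) = √(2 × 9.81 × 2.849 / 2) ≈ 5.29 m/s.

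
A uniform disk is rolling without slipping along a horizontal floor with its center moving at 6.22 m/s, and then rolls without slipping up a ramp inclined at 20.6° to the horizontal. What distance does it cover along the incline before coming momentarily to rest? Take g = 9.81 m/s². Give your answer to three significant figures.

d ≈ 8.41 m

Here I = (1/2)MR², so the shape factor k = I/(MR²) = 0.5.
Pure rolling means v = ωR; then KE = ½Mv² + ½I(v/R)² = ½(1+k)Mv² = (3/4)Mv².
Setting this equal to Mgh gives the vertical rise h = (1+k)v₀²/(2g) = 1.5×6.22²/(2×9.81) = 2.958 m.
Along the incline, d = h/sinθ = 2.958/sin20.6° ≈ 8.41 m.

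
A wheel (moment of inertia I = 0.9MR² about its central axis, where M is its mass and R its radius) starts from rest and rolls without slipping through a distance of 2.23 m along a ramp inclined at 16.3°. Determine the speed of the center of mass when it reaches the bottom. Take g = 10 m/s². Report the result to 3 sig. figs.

v ≈ 2.57 m/s

For this body I = 0.9MR², i.e. k = I/(MR²) = 0.9.
The rolling condition ω = v/R makes the rotational term ½I(v/R)² = ½kMv², so KE_total = ½(1+k)Mv² = (19/20)Mv².
The vertical drop is h = L sinθ = 2.23 × sin16.3° = 0.6259 m.
Setting Mgh = (19/20)Mv² gives v = √(2gh/(1+k)) = √(2·10·0.6259/1.9) ≈ 2.57 m/s.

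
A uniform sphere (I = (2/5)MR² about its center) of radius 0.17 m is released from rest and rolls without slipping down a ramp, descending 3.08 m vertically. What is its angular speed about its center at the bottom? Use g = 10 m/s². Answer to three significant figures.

Here I = (2/5)MR², so the shape factor k = I/(MR²) = 0.4.
Rolling without slipping gives ω = v/R, so the total kinetic energy is ½Mv² + ½Iω² = ½(1+k)Mv² = (7/10)Mv².
Energy conservation Mgh = ½(1+k)Mv² gives v = √(2gh/(1+k)) = √(2 × 10 × 3.08 / 1.4) = 6.633 m/s.
Then ω = v/R = 6.633 / 0.17 ≈ 39.0 rad/s.

ω ≈ 39.0 rad/s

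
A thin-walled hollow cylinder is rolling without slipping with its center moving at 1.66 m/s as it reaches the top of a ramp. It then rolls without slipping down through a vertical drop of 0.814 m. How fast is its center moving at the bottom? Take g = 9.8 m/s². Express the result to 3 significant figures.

v ≈ 3.28 m/s

The moment of inertia is MR², giving k ≡ I/(MR²) = 1.
Rolling without slipping gives ω = v/R, so the total kinetic energy is ½Mv² + ½Iω² = ½(1+k)Mv² = Mv².
Conserving energy between top and bottom: Mv² = Mv₀² + Mgh, hence v² = v₀² + 2gh/(1+k).
v = √(1.66² + 2×9.8×0.814/2) = √10.73 ≈ 3.28 m/s.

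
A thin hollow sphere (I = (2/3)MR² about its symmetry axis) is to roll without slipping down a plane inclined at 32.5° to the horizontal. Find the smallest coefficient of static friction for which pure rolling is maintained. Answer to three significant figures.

μ_min ≈ 0.255

The moment of inertia is (2/3)MR², giving k ≡ I/(MR²) = 2/3.
Along the incline Mg sinθ − f = Ma, and torque about the center fR = Iα = kMR²(a/R) gives f = kMa.
These give a = g sinθ/(1+k) and the required friction f = kMg sinθ/(1+k).
The normal force is N = Mg cosθ, so μ_min = f/N = k tanθ/(1+k).
μ_min = (2/3) × tan32.5° / 1.667 ≈ 0.255.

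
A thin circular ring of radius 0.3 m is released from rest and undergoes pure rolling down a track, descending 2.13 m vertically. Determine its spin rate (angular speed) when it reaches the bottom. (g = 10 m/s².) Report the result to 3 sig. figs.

ω ≈ 15.4 rad/s

Here I = MR², so the shape factor k = I/(MR²) = 1.
Pure rolling means v = ωR; then KE = ½Mv² + ½I(v/R)² = ½(1+k)Mv² = Mv².
Energy conservation Mgh = ½(1+k)Mv² gives v = √(2gh/(1+k)) = √(2 × 10 × 2.13 / 2) = 4.615 m/s.
The angular speed follows from ω = v/R = 4.615/0.3 ≈ 15.4 rad/s.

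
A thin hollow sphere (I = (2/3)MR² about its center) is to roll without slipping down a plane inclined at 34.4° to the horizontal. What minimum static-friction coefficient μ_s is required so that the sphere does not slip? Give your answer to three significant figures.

μ_min ≈ 0.274

With I = (2/3)MR², the ratio k = I/(MR²) is 2/3.
Along the incline Mg sinθ − f = Ma, and torque about the center fR = Iα = kMR²(a/R) gives f = kMa.
These give a = g sinθ/(1+k) and the required friction f = kMg sinθ/(1+k).
The normal force is N = Mg cosθ, so μ_min = f/N = k tanθ/(1+k).
μ_min = (2/3) × tan34.4° / 1.667 ≈ 0.274.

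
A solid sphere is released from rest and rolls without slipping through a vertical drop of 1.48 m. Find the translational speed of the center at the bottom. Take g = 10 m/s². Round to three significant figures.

v ≈ 4.60 m/s

For this body I = (2/5)MR², i.e. k = I/(MR²) = 0.4.
Rolling without slipping gives ω = v/R, so the total kinetic energy is ½Mv² + ½Iω² = ½(1+k)Mv² = (7/10)Mv².
Setting Mgh = (7/10)Mv² gives v = √(2gh/(1+k)) = √(2·10·1.48/1.4) ≈ 4.60 m/s.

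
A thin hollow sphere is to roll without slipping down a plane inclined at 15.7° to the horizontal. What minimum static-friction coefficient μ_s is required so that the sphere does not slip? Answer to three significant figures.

For this body I = (2/3)MR², i.e. k = I/(MR²) = 2/3.
Along the incline Mg sinθ − f = Ma, and torque about the center fR = Iα = kMR²(a/R) gives f = kMa.
These give a = g sinθ/(1+k) and the required friction f = kMg sinθ/(1+k).
The normal force is N = Mg cosθ, so μ_min = f/N = k tanθ/(1+k).
μ_min = (2/3) × tan15.7° / 1.667 ≈ 0.112.

μ_min ≈ 0.112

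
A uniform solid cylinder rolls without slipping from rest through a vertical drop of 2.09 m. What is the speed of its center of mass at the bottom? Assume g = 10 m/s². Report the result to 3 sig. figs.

For this body I = (1/2)MR², i.e. k = I/(MR²) = 0.5.
The rolling condition ω = v/R makes the rotational term ½I(v/R)² = ½kMv², so KE_total = ½(1+k)Mv² = (3/4)Mv².
Energy conservation: Mgh = (3/4)Mv², so v = √(2gh/(1+k)) = √(2 × 10 × 2.09 / 1.5) ≈ 5.28 m/s.

v ≈ 5.28 m/s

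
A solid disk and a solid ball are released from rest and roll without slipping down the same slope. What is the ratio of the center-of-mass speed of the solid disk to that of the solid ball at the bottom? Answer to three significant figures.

v_ratio ≈ 0.966

Each satisfies Mgh = ½(1+k)Mv² with k = I/(MR²), so v ∝ 1/√(1+k).
For the solid disk k = 0.5; for the solid ball k = 0.4.
v₁/v₂ = √((1+k₂)/(1+k₁)) = √(1.4/1.5) ≈ 0.966.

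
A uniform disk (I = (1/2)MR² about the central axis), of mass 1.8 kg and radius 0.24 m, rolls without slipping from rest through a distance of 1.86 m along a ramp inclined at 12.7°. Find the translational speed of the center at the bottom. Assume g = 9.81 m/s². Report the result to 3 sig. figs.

Here I = (1/2)MR², so the shape factor k = I/(MR²) = 0.5.
The rolling condition ω = v/R makes the rotational term ½I(v/R)² = ½kMv², so KE_total = ½(1+k)Mv² = (3/4)Mv².
The vertical drop is h = L sinθ = 1.86 × sin12.7° = 0.4089 m.
Setting Mgh = (3/4)Mv² gives v = √(2gh/(1+k)) = √(2·9.81·0.4089/1.5) ≈ 2.31 m/s.

v ≈ 2.31 m/s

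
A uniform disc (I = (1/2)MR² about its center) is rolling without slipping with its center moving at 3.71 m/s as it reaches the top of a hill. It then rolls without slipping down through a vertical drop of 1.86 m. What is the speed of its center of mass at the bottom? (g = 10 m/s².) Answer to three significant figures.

v ≈ 6.21 m/s

The moment of inertia is (1/2)MR², giving k ≡ I/(MR²) = 0.5.
Since it rolls without slipping, ω = v/R and KE = ½Mv² + ½Iω² = ½(1+k)Mv² = (3/4)Mv².
Conserving energy between top and bottom: (3/4)Mv² = (3/4)Mv₀² + Mgh, hence v² = v₀² + 2gh/(1+k).
v = √(3.71² + 2×10×1.86/1.5) = √38.56 ≈ 6.21 m/s.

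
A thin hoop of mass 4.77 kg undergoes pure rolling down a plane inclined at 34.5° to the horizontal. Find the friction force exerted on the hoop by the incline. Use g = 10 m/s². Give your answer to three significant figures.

For this body I = MR², i.e. k = I/(MR²) = 1.
Translational: Mg sinθ − f = Ma. Rotational about the CM: fR = Iα = kMRa, so f = kMa.
Combining, a = g sinθ/(1+k) and f = kMa = kMg sinθ/(1+k).
f = 1 × 4.77 × 10 × sin34.5° / 2 ≈ 13.5 N.

f ≈ 13.5 N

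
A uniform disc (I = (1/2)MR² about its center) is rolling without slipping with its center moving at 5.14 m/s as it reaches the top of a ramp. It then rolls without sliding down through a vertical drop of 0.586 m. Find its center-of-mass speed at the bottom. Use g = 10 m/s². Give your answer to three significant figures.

v ≈ 5.85 m/s

The moment of inertia is (1/2)MR², giving k ≡ I/(MR²) = 0.5.
Pure rolling means v = ωR; then KE = ½Mv² + ½I(v/R)² = ½(1+k)Mv² = (3/4)Mv².
Conserving energy between top and bottom: (3/4)Mv² = (3/4)Mv₀² + Mgh, hence v² = v₀² + 2gh/(1+k).
v = √(5.14² + 2×10×0.586/1.5) = √34.23 ≈ 5.85 m/s.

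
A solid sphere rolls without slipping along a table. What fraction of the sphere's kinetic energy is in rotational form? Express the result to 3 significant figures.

fraction ≈ 0.286

With I = (2/5)MR², the ratio k = I/(MR²) is 0.4.
Since ω = v/R, the translational part is ½Mv² and the rotational part is ½I(v/R)² = ½kMv²; the total is ½(1+k)Mv².
The rotational fraction is therefore k/(1+k) = 0.4/1.4 ≈ 0.286.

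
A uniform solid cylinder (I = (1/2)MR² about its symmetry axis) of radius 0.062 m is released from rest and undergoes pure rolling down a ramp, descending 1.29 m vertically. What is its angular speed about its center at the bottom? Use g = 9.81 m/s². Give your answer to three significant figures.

ω ≈ 66.3 rad/s

With I = (1/2)MR², the ratio k = I/(MR²) is 0.5.
Rolling without slipping gives ω = v/R, so the total kinetic energy is ½Mv² + ½Iω² = ½(1+k)Mv² = (3/4)Mv².
Energy conservation Mgh = ½(1+k)Mv² gives v = √(2gh/(1+k)) = √(2 × 9.81 × 1.29 / 1.5) = 4.108 m/s.
The angular speed follows from ω = v/R = 4.108/0.062 ≈ 66.3 rad/s.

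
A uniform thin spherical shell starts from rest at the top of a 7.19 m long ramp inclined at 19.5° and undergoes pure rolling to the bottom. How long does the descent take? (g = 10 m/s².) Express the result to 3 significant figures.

The moment of inertia is (2/3)MR², giving k ≡ I/(MR²) = 2/3.
Translational: Mg sinθ − f = Ma. Rotational about the CM: fR = Iα = kMRa, so f = kMa.
Hence a = g sinθ/(1+k) = 10×sin19.5°/1.667 = 2.003 m/s².
Starting from rest, L = ½at², so t = √(2L/a) = √(2×7.19/2.003) ≈ 2.68 s.

t ≈ 2.68 s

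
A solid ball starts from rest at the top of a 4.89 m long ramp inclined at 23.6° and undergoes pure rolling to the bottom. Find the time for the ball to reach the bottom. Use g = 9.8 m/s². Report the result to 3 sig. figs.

t ≈ 1.87 s

For this body I = (2/5)MR², i.e. k = I/(MR²) = 0.4.
Newton's second law down the slope: Mg sinθ − f = Ma. The torque equation fR = Iα (with α = a/R) gives f = kMa.
Hence a = g sinθ/(1+k) = 9.8×sin23.6°/1.4 = 2.802 m/s².
Starting from rest, L = ½at², so t = √(2L/a) = √(2×4.89/2.802) ≈ 1.87 s.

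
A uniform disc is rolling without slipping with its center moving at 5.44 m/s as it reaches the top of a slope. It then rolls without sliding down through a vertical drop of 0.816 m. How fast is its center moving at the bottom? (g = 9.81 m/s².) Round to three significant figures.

The moment of inertia is (1/2)MR², giving k ≡ I/(MR²) = 0.5.
Pure rolling means v = ωR; then KE = ½Mv² + ½I(v/R)² = ½(1+k)Mv² = (3/4)Mv².
Conserving energy between top and bottom: (3/4)Mv² = (3/4)Mv₀² + Mgh, hence v² = v₀² + 2gh/(1+k).
v = √(5.44² + 2×9.81×0.816/1.5) = √40.27 ≈ 6.35 m/s.

v ≈ 6.35 m/s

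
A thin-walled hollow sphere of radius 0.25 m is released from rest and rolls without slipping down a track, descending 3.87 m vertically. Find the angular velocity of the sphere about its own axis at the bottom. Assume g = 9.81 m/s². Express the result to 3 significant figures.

ω ≈ 27.0 rad/s

Here I = (2/3)MR², so the shape factor k = I/(MR²) = 2/3.
Pure rolling means v = ωR; then KE = ½Mv² + ½I(v/R)² = ½(1+k)Mv² = (5/6)Mv².
Energy conservation Mgh = ½(1+k)Mv² gives v = √(2gh/(1+k)) = √(2 × 9.81 × 3.87 / 1.667) = 6.75 m/s.
Then ω = v/R = 6.75 / 0.25 ≈ 27.0 rad/s.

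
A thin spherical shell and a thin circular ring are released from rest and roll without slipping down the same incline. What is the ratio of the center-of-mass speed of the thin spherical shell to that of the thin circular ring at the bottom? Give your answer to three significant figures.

v_ratio ≈ 1.10

Each satisfies Mgh = ½(1+k)Mv² with k = I/(MR²), so v ∝ 1/√(1+k).
For the thin spherical shell k = 2/3; for the thin circular ring k = 1.
v₁/v₂ = √((1+k₂)/(1+k₁)) = √(2/1.667) ≈ 1.10.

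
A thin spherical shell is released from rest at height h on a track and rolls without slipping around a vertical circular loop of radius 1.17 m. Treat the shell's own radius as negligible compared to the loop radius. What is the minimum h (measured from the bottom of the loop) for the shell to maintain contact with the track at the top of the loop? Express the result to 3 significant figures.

h_min ≈ 3.32 m

With I = (2/3)MR², the ratio k = I/(MR²) is 2/3.
At the top, contact is just lost when gravity alone supplies the centripetal force: Mg = Mv_top²/r, i.e. v_top² = gr.
With ω = v/R, the kinetic energy at speed v is ½(1+k)Mv² = (5/6)Mv².
Energy conservation from release (height h) to the top (height 2r): Mgh = Mg(2r) + (5/6)M·gr.
Thus h_min = 2r + (1+k)r/2 = r(2 + 1.667/2) = 1.17 × 2.833 ≈ 3.32 m.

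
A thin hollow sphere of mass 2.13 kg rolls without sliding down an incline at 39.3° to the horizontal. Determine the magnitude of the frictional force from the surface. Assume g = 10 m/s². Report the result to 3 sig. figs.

f ≈ 5.40 N

Here I = (2/3)MR², so the shape factor k = I/(MR²) = 2/3.
Newton's second law down the slope: Mg sinθ − f = Ma. The torque equation fR = Iα (with α = a/R) gives f = kMa.
Combining, a = g sinθ/(1+k) and f = kMa = kMg sinθ/(1+k).
f = (2/3) × 2.13 × 10 × sin39.3° / 1.667 ≈ 5.40 N.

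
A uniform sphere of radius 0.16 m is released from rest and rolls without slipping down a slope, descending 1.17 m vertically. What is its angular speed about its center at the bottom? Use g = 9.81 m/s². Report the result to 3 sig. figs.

ω ≈ 25.3 rad/s

Here I = (2/5)MR², so the shape factor k = I/(MR²) = 0.4.
The rolling condition ω = v/R makes the rotational term ½I(v/R)² = ½kMv², so KE_total = ½(1+k)Mv² = (7/10)Mv².
Energy conservation Mgh = ½(1+k)Mv² gives v = √(2gh/(1+k)) = √(2 × 9.81 × 1.17 / 1.4) = 4.049 m/s.
The angular speed follows from ω = v/R = 4.049/0.16 ≈ 25.3 rad/s.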